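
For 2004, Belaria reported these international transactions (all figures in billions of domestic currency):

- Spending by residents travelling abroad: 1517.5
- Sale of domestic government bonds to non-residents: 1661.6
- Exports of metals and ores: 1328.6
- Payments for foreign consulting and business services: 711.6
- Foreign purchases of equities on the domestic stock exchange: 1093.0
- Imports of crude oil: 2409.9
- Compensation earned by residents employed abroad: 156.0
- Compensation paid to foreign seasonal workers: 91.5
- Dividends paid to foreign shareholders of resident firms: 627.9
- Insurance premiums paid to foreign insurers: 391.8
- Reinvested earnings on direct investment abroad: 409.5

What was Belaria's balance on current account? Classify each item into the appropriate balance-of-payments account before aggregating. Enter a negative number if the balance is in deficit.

Goods: 1328.6 - 2409.9 = -1081.3
Services: -1517.5 - 391.8 - 711.6 = -2620.9
Primary income: 409.5 - 91.5 - 627.9 + 156.0 = -153.9
Current account = (-1081.3) + (-2620.9) + (-153.9) = -3856.1
(Excluded from the current account — financial account: sale of domestic government bonds to non-residents 1661.6, foreign purchases of equities on the domestic stock exchange 1093.0.)

-3856.1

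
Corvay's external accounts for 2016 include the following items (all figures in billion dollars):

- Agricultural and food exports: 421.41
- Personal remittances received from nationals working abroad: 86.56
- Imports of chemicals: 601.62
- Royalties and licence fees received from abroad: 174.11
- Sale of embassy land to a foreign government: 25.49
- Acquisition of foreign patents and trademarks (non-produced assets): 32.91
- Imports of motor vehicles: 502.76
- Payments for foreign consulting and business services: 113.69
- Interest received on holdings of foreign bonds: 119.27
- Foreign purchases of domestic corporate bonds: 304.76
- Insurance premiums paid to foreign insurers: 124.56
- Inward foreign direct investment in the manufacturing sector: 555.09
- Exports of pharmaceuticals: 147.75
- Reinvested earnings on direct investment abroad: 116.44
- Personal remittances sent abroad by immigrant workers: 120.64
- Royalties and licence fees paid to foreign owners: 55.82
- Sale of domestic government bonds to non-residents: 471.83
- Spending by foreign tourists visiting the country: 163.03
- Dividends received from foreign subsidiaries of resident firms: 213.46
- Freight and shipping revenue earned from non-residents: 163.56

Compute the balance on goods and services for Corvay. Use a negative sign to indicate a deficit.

-328.59

Goods: -502.76 + 147.75 - 601.62 + 421.41 = -535.22
Services: 163.56 + 174.11 - 124.56 - 55.82 + 163.03 - 113.69 = 206.63
Trade balance = -535.22 + 206.63 = -328.59
(Excluded from the trade balance — secondary income: personal remittances received from nationals working abroad 86.56, personal remittances sent abroad by immigrant workers 120.64; capital account: sale of embassy land to a foreign government 25.49, acquisition of foreign patents and trademarks (non-produced assets) 32.91; primary income: interest received on holdings of foreign bonds 119.27, reinvested earnings on direct investment abroad 116.44, dividends received from foreign subsidiaries of resident firms 213.46; financial account: foreign purchases of domestic corporate bonds 304.76, inward foreign direct investment in the manufacturing sector 555.09, sale of domestic government bonds to non-residents 471.83.)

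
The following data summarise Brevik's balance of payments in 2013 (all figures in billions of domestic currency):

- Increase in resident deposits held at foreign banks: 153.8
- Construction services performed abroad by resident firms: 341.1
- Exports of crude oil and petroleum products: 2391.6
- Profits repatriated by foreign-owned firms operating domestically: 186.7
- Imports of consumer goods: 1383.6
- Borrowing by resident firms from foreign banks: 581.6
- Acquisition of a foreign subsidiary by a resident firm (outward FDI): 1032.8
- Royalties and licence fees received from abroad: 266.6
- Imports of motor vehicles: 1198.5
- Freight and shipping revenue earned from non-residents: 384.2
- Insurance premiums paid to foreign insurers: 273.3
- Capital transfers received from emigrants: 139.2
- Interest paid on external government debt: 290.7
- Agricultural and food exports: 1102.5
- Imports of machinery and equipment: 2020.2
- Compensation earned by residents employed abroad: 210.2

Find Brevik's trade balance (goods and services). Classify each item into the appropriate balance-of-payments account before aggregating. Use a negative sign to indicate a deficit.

-389.6

Goods: -1198.5 - 1383.6 + 1102.5 - 2020.2 + 2391.6 = -1108.2
Services: 341.1 - 273.3 + 384.2 + 266.6 = 718.6
Trade balance = -1108.2 + 718.6 = -389.6
(Excluded from the trade balance — financial account: increase in resident deposits held at foreign banks 153.8, borrowing by resident firms from foreign banks 581.6, acquisition of a foreign subsidiary by a resident firm (outward FDI) 1032.8; primary income: profits repatriated by foreign-owned firms operating domestically 186.7, interest paid on external government debt 290.7, compensation earned by residents employed abroad 210.2; capital account: capital transfers received from emigrants 139.2.)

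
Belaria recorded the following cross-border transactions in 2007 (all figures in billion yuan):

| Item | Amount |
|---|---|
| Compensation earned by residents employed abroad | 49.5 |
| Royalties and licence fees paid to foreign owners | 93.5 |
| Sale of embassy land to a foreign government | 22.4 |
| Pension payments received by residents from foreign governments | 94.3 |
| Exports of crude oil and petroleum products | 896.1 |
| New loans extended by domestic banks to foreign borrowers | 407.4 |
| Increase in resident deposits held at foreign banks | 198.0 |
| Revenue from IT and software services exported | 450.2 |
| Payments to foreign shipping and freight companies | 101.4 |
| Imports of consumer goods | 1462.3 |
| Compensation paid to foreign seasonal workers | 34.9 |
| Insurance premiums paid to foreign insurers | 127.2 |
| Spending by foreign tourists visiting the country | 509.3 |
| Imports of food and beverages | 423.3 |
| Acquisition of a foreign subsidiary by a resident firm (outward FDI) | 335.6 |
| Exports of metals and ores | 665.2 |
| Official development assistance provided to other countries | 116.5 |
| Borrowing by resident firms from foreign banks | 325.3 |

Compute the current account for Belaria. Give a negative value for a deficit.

305.5

Goods: 896.1 - 423.3 - 1462.3 + 665.2 = -324.3
Services: 509.3 - 93.5 - 101.4 - 127.2 + 450.2 = 637.4
Primary income: -34.9 + 49.5 = 14.6
Secondary income: -116.5 + 94.3 = -22.2
Current account = (-324.3) + 637.4 + 14.6 + (-22.2) = 305.5
(Excluded from the current account — capital account: sale of embassy land to a foreign government 22.4; financial account: new loans extended by domestic banks to foreign borrowers 407.4, increase in resident deposits held at foreign banks 198.0, acquisition of a foreign subsidiary by a resident firm (outward FDI) 335.6, borrowing by resident firms from foreign banks 325.3.)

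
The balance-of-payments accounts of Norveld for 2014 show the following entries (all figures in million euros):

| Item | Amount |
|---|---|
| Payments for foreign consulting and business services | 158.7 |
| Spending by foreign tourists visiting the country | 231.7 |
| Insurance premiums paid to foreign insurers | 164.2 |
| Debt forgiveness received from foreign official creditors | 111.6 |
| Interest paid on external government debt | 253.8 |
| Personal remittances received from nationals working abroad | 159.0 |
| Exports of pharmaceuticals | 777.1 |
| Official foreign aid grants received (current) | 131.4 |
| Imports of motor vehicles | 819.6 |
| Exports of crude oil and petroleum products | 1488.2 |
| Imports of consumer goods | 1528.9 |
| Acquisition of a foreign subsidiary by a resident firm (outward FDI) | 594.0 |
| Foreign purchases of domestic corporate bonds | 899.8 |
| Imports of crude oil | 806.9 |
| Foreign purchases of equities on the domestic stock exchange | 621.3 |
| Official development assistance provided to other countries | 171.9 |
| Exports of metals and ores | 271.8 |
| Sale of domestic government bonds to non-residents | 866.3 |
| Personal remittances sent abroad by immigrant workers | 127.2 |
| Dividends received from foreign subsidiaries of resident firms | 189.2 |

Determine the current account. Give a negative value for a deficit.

-782.8

Goods: -819.6 + 777.1 - 1528.9 + 1488.2 - 806.9 + 271.8 = -618.3
Services: 231.7 - 164.2 - 158.7 = -91.2
Primary income: -253.8 + 189.2 = -64.6
Secondary income: -127.2 + 131.4 - 171.9 + 159.0 = -8.7
Current account = (-618.3) + (-91.2) + (-64.6) + (-8.7) = -782.8
(Excluded from the current account — capital account: debt forgiveness received from foreign official creditors 111.6; financial account: acquisition of a foreign subsidiary by a resident firm (outward FDI) 594.0, foreign purchases of domestic corporate bonds 899.8, foreign purchases of equities on the domestic stock exchange 621.3, sale of domestic government bonds to non-residents 866.3.)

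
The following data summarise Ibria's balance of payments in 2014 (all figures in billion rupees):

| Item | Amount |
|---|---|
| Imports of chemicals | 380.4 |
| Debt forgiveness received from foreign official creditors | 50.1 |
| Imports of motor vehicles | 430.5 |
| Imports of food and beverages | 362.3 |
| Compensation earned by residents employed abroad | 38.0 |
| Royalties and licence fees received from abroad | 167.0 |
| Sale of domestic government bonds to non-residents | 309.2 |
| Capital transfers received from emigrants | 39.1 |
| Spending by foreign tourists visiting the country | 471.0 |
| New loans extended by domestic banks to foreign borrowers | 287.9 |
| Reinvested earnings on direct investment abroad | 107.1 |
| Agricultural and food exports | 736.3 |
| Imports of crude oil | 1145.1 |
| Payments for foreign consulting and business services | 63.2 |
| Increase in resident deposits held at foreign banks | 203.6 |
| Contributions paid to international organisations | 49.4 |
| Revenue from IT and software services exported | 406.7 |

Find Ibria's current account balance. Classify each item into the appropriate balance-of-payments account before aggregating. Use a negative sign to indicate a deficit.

Goods: -380.4 - 430.5 + 736.3 - 1145.1 - 362.3 = -1582.0
Services: 406.7 + 471.0 - 63.2 + 167.0 = 981.5
Primary income: 107.1 + 38.0 = 145.1
Secondary income: -49.4
Current account = (-1582.0) + 981.5 + 145.1 + (-49.4) = -504.8
(Excluded from the current account — capital account: debt forgiveness received from foreign official creditors 50.1, capital transfers received from emigrants 39.1; financial account: sale of domestic government bonds to non-residents 309.2, new loans extended by domestic banks to foreign borrowers 287.9, increase in resident deposits held at foreign banks 203.6.)

-504.8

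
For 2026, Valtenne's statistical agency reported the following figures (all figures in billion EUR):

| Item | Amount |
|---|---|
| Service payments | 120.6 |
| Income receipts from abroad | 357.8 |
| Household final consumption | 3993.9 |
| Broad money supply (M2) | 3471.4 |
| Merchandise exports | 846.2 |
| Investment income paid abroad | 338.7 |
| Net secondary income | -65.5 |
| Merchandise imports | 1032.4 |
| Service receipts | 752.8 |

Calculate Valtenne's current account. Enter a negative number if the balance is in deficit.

399.6

Goods balance = 846.2 - 1032.4 = -186.2
Services balance = 752.8 - 120.6 = 632.2
Trade balance (goods + services) = -186.2 + 632.2 = 446.0
Net primary income = 357.8 - 338.7 = 19.1
Net secondary income = -65.5
Current account = 446.0 + 19.1 + (-65.5) = 399.6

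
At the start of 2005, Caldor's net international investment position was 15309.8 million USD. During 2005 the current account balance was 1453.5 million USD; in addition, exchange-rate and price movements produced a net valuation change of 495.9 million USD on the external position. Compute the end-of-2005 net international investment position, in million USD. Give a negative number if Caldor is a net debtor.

17259.2

Change in NIIP = current account + net valuation change = 1453.5 + 495.9 = 1949.4
End-of-year NIIP = 15309.8 + 1949.4 = 17259.2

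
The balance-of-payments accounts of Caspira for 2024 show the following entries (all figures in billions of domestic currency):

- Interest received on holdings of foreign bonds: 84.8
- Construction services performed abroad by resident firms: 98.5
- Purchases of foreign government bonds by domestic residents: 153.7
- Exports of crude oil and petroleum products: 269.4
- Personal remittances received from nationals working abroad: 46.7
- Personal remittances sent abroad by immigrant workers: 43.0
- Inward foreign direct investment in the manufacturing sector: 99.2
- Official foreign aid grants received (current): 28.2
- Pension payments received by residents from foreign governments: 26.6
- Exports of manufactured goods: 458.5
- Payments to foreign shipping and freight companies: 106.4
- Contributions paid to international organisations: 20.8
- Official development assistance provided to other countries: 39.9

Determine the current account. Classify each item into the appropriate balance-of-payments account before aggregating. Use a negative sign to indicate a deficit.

802.6

Goods: 269.4 + 458.5 = 727.9
Services: 98.5 - 106.4 = -7.9
Primary income: 84.8
Secondary income: -39.9 + 28.2 - 20.8 + 46.7 - 43.0 + 26.6 = -2.2
Current account = 727.9 + (-7.9) + 84.8 + (-2.2) = 802.6
(Excluded from the current account — financial account: purchases of foreign government bonds by domestic residents 153.7, inward foreign direct investment in the manufacturing sector 99.2.)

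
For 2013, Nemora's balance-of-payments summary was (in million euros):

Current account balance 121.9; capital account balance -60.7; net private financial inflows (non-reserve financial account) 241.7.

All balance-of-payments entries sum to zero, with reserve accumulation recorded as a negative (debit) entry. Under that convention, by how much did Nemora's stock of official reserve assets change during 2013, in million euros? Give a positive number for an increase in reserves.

302.9

Official reserve transactions balance = -(121.9 + (-60.7) + 241.7) = -302.9
An accumulation of reserves is recorded as a debit (negative entry), so the change in the stock of reserves is the negative of that balance.
Change in official reserves = -(-302.9) = 302.9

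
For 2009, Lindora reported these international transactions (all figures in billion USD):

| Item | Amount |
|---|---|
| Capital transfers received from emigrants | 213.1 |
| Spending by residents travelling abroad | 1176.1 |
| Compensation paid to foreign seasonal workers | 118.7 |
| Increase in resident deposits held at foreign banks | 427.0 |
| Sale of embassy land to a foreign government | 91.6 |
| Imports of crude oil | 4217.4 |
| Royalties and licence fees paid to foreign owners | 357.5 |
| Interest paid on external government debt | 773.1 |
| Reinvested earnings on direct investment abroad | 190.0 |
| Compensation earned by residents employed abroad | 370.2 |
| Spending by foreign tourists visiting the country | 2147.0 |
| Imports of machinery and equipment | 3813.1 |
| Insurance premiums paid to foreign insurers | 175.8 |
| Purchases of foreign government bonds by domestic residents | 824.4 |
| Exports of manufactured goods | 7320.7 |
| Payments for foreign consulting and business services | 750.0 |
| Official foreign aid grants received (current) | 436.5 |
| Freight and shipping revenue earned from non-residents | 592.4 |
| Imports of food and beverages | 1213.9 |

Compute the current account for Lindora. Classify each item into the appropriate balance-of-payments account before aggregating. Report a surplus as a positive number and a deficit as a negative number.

-1538.8

Goods: -3813.1 - 4217.4 + 7320.7 - 1213.9 = -1923.7
Services: 592.4 + 2147.0 - 357.5 - 175.8 - 1176.1 - 750.0 = 280.0
Primary income: 370.2 - 773.1 - 118.7 + 190.0 = -331.6
Secondary income: 436.5
Current account = (-1923.7) + 280.0 + (-331.6) + 436.5 = -1538.8
(Excluded from the current account — capital account: capital transfers received from emigrants 213.1, sale of embassy land to a foreign government 91.6; financial account: increase in resident deposits held at foreign banks 427.0, purchases of foreign government bonds by domestic residents 824.4.)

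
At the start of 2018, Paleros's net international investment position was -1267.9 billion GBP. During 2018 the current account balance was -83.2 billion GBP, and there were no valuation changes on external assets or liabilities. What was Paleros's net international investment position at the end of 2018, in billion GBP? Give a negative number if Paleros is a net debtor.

With no valuation effects, change in NIIP = current account = -83.2
End-of-year NIIP = -1267.9 + (-83.2) = -1351.1

-1351.1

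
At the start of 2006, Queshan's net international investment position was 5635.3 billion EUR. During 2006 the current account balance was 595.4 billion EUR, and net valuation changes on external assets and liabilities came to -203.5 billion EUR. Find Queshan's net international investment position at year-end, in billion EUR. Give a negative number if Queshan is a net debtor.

Change in NIIP = current account + net valuation change = 595.4 + (-203.5) = 391.9
End-of-year NIIP = 5635.3 + 391.9 = 6027.2

6027.2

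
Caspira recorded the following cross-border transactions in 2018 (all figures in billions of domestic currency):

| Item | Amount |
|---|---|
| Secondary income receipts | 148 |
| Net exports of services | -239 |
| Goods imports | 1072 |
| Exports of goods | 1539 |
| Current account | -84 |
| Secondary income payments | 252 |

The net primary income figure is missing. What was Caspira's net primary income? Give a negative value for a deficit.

-208

Current account = goods balance + services balance + net primary income + net secondary income
Sum of the known components = 124
Net primary income = CA - (known components) = -84 - 124 = -208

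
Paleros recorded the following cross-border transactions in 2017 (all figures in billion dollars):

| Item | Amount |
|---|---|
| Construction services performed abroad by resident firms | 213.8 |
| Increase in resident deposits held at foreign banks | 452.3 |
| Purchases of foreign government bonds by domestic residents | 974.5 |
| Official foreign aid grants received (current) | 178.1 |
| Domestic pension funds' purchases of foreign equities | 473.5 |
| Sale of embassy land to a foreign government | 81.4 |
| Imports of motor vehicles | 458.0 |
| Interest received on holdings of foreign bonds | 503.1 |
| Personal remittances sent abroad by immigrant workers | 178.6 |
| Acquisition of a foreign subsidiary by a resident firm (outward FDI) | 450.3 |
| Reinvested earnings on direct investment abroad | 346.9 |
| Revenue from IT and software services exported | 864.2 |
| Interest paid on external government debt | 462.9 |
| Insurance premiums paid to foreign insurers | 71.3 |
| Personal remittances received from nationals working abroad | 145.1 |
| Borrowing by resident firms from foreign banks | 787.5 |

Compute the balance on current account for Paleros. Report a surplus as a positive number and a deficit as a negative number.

Goods: -458.0
Services: 864.2 - 71.3 + 213.8 = 1006.7
Primary income: -462.9 + 346.9 + 503.1 = 387.1
Secondary income: -178.6 + 178.1 + 145.1 = 144.6
Current account = (-458.0) + 1006.7 + 387.1 + 144.6 = 1080.4
(Excluded from the current account — financial account: increase in resident deposits held at foreign banks 452.3, purchases of foreign government bonds by domestic residents 974.5, domestic pension funds' purchases of foreign equities 473.5, acquisition of a foreign subsidiary by a resident firm (outward FDI) 450.3, borrowing by resident firms from foreign banks 787.5; capital account: sale of embassy land to a foreign government 81.4.)

1080.4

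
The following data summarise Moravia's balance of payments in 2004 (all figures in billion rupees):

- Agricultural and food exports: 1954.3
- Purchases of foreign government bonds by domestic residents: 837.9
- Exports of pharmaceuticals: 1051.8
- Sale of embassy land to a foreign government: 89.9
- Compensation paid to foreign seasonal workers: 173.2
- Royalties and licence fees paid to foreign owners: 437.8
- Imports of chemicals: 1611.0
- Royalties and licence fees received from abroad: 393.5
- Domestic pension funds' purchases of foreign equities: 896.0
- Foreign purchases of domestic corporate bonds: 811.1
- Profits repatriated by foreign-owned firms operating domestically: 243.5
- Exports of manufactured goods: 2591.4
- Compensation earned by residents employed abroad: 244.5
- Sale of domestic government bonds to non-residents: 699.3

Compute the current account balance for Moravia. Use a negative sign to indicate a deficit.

Goods: 1954.3 - 1611.0 + 2591.4 + 1051.8 = 3986.5
Services: -437.8 + 393.5 = -44.3
Primary income: -173.2 - 243.5 + 244.5 = -172.2
Current account = 3986.5 + (-44.3) + (-172.2) = 3770.0
(Excluded from the current account — financial account: purchases of foreign government bonds by domestic residents 837.9, domestic pension funds' purchases of foreign equities 896.0, foreign purchases of domestic corporate bonds 811.1, sale of domestic government bonds to non-residents 699.3; capital account: sale of embassy land to a foreign government 89.9.)

3770.0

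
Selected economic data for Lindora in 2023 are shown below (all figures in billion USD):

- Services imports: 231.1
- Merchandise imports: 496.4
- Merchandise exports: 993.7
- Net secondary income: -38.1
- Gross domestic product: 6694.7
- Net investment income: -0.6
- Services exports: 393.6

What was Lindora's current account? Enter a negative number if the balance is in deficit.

621.1

Goods balance = 993.7 - 496.4 = 497.3
Services balance = 393.6 - 231.1 = 162.5
Trade balance (goods + services) = 497.3 + 162.5 = 659.8
Net primary income = -0.6
Net secondary income = -38.1
Current account = 659.8 + (-0.6) + (-38.1) = 621.1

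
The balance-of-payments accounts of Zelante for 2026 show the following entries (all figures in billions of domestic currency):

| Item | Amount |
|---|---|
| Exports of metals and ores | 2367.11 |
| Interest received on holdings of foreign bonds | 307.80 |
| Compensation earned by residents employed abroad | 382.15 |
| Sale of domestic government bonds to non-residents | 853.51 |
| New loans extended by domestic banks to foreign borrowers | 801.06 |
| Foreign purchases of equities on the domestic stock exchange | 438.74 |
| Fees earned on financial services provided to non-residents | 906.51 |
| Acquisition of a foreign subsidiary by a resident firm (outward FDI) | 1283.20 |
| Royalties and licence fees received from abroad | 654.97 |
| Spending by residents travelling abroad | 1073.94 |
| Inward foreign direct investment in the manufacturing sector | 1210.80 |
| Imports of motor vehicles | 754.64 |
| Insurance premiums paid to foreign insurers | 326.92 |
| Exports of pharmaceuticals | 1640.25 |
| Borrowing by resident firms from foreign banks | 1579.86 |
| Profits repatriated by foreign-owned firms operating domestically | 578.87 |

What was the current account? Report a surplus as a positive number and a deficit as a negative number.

Goods: 2367.11 - 754.64 + 1640.25 = 3252.72
Services: 906.51 - 1073.94 + 654.97 - 326.92 = 160.62
Primary income: -578.87 + 307.80 + 382.15 = 111.08
Current account = 3252.72 + 160.62 + 111.08 = 3524.42
(Excluded from the current account — financial account: sale of domestic government bonds to non-residents 853.51, new loans extended by domestic banks to foreign borrowers 801.06, foreign purchases of equities on the domestic stock exchange 438.74, acquisition of a foreign subsidiary by a resident firm (outward FDI) 1283.20, inward foreign direct investment in the manufacturing sector 1210.80, borrowing by resident firms from foreign banks 1579.86.)

3524.42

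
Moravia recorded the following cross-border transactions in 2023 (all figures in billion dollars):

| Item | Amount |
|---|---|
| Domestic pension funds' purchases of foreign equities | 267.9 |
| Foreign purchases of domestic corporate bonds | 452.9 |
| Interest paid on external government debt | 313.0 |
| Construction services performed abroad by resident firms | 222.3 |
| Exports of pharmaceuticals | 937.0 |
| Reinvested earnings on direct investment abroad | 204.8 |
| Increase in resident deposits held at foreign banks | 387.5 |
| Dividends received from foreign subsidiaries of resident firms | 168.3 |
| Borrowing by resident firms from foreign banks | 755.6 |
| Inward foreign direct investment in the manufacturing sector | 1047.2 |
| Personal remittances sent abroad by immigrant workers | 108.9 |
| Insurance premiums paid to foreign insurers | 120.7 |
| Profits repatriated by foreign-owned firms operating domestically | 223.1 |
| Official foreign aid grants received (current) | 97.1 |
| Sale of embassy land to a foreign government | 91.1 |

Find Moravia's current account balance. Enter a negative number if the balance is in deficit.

Goods: 937.0
Services: -120.7 + 222.3 = 101.6
Primary income: 168.3 - 223.1 - 313.0 + 204.8 = -163.0
Secondary income: -108.9 + 97.1 = -11.8
Current account = 937.0 + 101.6 + (-163.0) + (-11.8) = 863.8
(Excluded from the current account — financial account: domestic pension funds' purchases of foreign equities 267.9, foreign purchases of domestic corporate bonds 452.9, increase in resident deposits held at foreign banks 387.5, borrowing by resident firms from foreign banks 755.6, inward foreign direct investment in the manufacturing sector 1047.2; capital account: sale of embassy land to a foreign government 91.1.)

863.8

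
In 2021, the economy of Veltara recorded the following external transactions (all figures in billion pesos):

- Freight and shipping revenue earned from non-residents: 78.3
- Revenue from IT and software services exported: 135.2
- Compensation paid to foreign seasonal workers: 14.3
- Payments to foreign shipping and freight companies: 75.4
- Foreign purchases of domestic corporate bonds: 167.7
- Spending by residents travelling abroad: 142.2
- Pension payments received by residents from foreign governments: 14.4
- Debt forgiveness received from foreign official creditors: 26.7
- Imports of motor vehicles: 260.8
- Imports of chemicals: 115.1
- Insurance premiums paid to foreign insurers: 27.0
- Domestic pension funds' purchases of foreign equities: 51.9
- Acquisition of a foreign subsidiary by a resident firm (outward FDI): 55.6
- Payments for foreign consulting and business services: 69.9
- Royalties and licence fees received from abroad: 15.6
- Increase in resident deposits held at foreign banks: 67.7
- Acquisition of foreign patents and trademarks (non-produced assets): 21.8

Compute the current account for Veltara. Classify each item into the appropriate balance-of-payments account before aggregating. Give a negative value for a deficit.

-461.2

Goods: -260.8 - 115.1 = -375.9
Services: -75.4 + 78.3 - 69.9 + 135.2 - 142.2 - 27.0 + 15.6 = -85.4
Primary income: -14.3
Secondary income: 14.4
Current account = (-375.9) + (-85.4) + (-14.3) + 14.4 = -461.2
(Excluded from the current account — financial account: foreign purchases of domestic corporate bonds 167.7, domestic pension funds' purchases of foreign equities 51.9, acquisition of a foreign subsidiary by a resident firm (outward FDI) 55.6, increase in resident deposits held at foreign banks 67.7; capital account: debt forgiveness received from foreign official creditors 26.7, acquisition of foreign patents and trademarks (non-produced assets) 21.8.)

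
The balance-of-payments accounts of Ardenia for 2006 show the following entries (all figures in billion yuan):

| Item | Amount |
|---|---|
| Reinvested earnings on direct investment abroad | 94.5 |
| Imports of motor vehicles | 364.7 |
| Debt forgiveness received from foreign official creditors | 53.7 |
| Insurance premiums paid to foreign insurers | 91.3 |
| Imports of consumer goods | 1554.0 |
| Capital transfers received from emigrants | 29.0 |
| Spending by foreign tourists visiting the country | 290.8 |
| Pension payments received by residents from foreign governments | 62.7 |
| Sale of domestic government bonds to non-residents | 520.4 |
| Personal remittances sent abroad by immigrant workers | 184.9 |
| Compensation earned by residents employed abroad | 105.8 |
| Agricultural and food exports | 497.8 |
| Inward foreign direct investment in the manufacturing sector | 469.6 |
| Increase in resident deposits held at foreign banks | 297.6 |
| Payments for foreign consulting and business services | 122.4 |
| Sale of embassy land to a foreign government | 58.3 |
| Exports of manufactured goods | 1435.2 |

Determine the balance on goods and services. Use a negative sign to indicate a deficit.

91.4

Goods: -1554.0 + 1435.2 + 497.8 - 364.7 = 14.3
Services: -91.3 + 290.8 - 122.4 = 77.1
Trade balance = 14.3 + 77.1 = 91.4
(Excluded from the trade balance — primary income: reinvested earnings on direct investment abroad 94.5, compensation earned by residents employed abroad 105.8; capital account: debt forgiveness received from foreign official creditors 53.7, capital transfers received from emigrants 29.0, sale of embassy land to a foreign government 58.3; secondary income: pension payments received by residents from foreign governments 62.7, personal remittances sent abroad by immigrant workers 184.9; financial account: sale of domestic government bonds to non-residents 520.4, inward foreign direct investment in the manufacturing sector 469.6, increase in resident deposits held at foreign banks 297.6.)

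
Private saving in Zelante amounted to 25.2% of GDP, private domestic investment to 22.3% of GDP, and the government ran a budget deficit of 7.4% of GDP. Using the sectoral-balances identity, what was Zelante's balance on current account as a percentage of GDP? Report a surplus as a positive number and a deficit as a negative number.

-4.5

By the sectoral-balances identity, CA = (S_private - I) + (T - G).
Private balance = 25.2 - 22.3 = 2.9
Government balance (T - G) = -7.4
CA = 2.9 + (-7.4) = -4.5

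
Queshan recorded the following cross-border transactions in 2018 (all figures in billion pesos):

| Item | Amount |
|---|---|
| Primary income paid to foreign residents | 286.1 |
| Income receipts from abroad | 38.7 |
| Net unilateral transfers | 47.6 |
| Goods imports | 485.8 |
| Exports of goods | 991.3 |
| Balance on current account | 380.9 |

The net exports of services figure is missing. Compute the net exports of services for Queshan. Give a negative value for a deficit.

Current account = goods balance + services balance + net primary income + net secondary income
Sum of the known components = 305.7
Net exports of services = CA - (known components) = 380.9 - 305.7 = 75.2

75.2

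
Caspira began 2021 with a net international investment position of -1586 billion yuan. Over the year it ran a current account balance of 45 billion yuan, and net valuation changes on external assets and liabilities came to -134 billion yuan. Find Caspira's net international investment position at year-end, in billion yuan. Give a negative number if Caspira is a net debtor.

Change in NIIP = current account + net valuation change = 45 + (-134) = -89
End-of-year NIIP = -1586 + (-89) = -1675

-1675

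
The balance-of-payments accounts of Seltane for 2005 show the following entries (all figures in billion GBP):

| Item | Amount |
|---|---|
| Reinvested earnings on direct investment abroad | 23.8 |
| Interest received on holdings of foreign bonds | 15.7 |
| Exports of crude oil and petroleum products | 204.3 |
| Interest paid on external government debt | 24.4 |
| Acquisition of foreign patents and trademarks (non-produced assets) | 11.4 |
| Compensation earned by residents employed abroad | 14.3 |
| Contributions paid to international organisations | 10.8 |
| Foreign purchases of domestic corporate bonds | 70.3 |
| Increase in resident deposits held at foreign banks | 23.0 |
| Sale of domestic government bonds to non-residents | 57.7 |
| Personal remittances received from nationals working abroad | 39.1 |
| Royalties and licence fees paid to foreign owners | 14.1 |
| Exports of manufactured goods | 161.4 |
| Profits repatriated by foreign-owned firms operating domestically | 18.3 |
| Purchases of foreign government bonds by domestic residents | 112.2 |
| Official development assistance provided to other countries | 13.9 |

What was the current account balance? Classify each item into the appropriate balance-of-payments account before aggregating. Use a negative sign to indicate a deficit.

377.1

Goods: 204.3 + 161.4 = 365.7
Services: -14.1
Primary income: -18.3 + 14.3 + 23.8 - 24.4 + 15.7 = 11.1
Secondary income: -13.9 - 10.8 + 39.1 = 14.4
Current account = 365.7 + (-14.1) + 11.1 + 14.4 = 377.1
(Excluded from the current account — capital account: acquisition of foreign patents and trademarks (non-produced assets) 11.4; financial account: foreign purchases of domestic corporate bonds 70.3, increase in resident deposits held at foreign banks 23.0, sale of domestic government bonds to non-residents 57.7, purchases of foreign government bonds by domestic residents 112.2.)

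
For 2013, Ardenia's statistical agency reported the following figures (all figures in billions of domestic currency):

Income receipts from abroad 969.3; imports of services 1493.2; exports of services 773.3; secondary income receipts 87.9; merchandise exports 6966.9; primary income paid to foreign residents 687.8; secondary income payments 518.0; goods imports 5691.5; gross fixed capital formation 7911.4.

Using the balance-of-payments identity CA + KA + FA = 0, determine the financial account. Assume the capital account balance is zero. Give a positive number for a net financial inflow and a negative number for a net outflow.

-406.9

Goods balance = 6966.9 - 5691.5 = 1275.4
Services balance = 773.3 - 1493.2 = -719.9
Trade balance (goods + services) = 1275.4 + (-719.9) = 555.5
Net primary income = 969.3 - 687.8 = 281.5
Net secondary income = 87.9 - 518.0 = -430.1
Current account = 555.5 + 281.5 + (-430.1) = 406.9
Financial account = -(406.9) = -406.9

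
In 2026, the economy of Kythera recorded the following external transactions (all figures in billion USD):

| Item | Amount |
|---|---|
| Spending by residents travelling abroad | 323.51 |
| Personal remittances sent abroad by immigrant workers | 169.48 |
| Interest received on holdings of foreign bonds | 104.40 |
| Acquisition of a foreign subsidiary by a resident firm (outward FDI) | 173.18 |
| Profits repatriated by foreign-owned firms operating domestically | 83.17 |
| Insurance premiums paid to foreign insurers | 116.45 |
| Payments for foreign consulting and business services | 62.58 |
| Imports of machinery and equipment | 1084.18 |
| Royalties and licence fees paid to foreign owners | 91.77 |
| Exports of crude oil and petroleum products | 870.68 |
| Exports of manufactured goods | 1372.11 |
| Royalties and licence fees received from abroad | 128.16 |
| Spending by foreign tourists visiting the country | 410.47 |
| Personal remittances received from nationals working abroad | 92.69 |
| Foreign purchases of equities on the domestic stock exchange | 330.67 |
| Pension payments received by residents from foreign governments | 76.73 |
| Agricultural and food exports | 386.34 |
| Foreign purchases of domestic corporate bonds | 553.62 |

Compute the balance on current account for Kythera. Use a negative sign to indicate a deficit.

1510.44

Goods: 386.34 - 1084.18 + 1372.11 + 870.68 = 1544.95
Services: -91.77 + 128.16 - 116.45 - 323.51 + 410.47 - 62.58 = -55.68
Primary income: 104.40 - 83.17 = 21.23
Secondary income: 92.69 + 76.73 - 169.48 = -0.06
Current account = 1544.95 + (-55.68) + 21.23 + (-0.06) = 1510.44
(Excluded from the current account — financial account: acquisition of a foreign subsidiary by a resident firm (outward FDI) 173.18, foreign purchases of equities on the domestic stock exchange 330.67, foreign purchases of domestic corporate bonds 553.62.)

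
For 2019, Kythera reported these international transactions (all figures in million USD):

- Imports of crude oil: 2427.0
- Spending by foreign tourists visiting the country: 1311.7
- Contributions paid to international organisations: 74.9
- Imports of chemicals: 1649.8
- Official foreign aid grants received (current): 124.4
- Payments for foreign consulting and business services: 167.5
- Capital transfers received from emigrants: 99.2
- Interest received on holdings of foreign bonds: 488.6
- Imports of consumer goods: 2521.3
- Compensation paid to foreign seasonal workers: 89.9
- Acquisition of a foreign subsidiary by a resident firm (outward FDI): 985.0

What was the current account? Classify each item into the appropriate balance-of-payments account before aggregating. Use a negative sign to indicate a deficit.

-5005.7

Goods: -1649.8 - 2427.0 - 2521.3 = -6598.1
Services: 1311.7 - 167.5 = 1144.2
Primary income: -89.9 + 488.6 = 398.7
Secondary income: -74.9 + 124.4 = 49.5
Current account = (-6598.1) + 1144.2 + 398.7 + 49.5 = -5005.7
(Excluded from the current account — capital account: capital transfers received from emigrants 99.2; financial account: acquisition of a foreign subsidiary by a resident firm (outward FDI) 985.0.)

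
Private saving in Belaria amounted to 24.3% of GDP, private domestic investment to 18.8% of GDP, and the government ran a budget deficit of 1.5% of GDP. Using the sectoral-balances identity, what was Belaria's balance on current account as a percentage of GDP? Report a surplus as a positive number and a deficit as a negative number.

4.0

By the sectoral-balances identity, CA = (S_private - I) + (T - G).
Private balance = 24.3 - 18.8 = 5.5
Government balance (T - G) = -1.5
CA = 5.5 + (-1.5) = 4.0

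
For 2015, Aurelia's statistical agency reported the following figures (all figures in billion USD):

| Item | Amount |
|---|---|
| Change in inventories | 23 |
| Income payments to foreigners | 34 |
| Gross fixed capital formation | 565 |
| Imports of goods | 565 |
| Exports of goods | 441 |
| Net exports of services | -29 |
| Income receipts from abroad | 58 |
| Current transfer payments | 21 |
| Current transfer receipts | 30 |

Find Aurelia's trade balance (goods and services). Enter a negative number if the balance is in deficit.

-153

Goods balance = 441 - 565 = -124
Services balance = -29
Trade balance (goods + services) = -124 + (-29) = -153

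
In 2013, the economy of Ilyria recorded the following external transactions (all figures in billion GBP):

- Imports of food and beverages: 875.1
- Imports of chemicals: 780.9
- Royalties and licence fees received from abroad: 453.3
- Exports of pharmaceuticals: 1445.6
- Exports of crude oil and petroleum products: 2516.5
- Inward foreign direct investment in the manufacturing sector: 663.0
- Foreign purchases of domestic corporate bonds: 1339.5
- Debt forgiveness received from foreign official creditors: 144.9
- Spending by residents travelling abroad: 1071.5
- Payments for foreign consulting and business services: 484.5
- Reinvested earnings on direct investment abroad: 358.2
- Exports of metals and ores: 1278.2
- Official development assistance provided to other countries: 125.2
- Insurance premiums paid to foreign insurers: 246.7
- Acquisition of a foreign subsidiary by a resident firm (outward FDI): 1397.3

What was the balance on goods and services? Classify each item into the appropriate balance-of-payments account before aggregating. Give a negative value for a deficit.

Goods: -875.1 + 2516.5 - 780.9 + 1445.6 + 1278.2 = 3584.3
Services: -1071.5 + 453.3 - 246.7 - 484.5 = -1349.4
Trade balance = 3584.3 + (-1349.4) = 2234.9
(Excluded from the trade balance — financial account: inward foreign direct investment in the manufacturing sector 663.0, foreign purchases of domestic corporate bonds 1339.5, acquisition of a foreign subsidiary by a resident firm (outward FDI) 1397.3; capital account: debt forgiveness received from foreign official creditors 144.9; primary income: reinvested earnings on direct investment abroad 358.2; secondary income: official development assistance provided to other countries 125.2.)

2234.9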